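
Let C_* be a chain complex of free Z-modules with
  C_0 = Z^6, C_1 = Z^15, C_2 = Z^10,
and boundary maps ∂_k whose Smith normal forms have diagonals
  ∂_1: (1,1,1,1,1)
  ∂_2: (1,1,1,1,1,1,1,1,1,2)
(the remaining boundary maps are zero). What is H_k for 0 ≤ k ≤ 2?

H_0: b_0 = 6 − 0 − 5 = 1; torsion from ∂_1 factors > 1: none. So H_0 = Z.
H_1: b_1 = 15 − 5 − 10 = 0; torsion from ∂_2 factors > 1: [2]. So H_1 = Z/2Z.
H_2: b_2 = 10 − 10 − 0 = 0; torsion from ∂_3 factors > 1: none. So H_2 = 0.

H_0 = Z,  H_1 = Z/2Z,  H_2 = 0.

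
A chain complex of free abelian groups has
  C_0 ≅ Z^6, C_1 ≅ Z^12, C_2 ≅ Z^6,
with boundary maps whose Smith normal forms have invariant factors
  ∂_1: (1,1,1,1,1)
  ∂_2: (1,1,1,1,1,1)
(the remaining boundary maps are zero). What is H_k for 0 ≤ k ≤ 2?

H_0 ≅ Z,  H_1 ≅ Z,  H_2 = 0.

H_0: b_0 = 6 − 0 − 5 = 1; torsion from ∂_1 factors > 1: none. So H_0 ≅ Z.
H_1: b_1 = 12 − 5 − 6 = 1; torsion from ∂_2 factors > 1: none. So H_1 ≅ Z.
H_2: b_2 = 6 − 6 − 0 = 0; torsion from ∂_3 factors > 1: none. So H_2 ≅ 0.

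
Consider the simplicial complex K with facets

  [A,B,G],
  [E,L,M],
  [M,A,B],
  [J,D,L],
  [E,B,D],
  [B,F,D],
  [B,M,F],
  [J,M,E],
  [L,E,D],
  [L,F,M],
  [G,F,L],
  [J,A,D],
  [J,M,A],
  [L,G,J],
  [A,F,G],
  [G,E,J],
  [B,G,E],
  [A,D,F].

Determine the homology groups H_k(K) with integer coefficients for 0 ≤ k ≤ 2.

K has 9 vertices, 27 edges, 18 triangles.
rank ∂_0 = 0, rank ∂_1 = 8 ⇒ b_0 = 9 − 0 − 8 = 1; all invariant factors of ∂_1 are 1 so no torsion. So H_0 ≅ Z.
rank ∂_1 = 8, rank ∂_2 = 18 ⇒ b_1 = 27 − 8 − 18 = 1; ∂_2 has invariant factor(s) [2] giving torsion. So H_1 ≅ Z × Z/2.
rank ∂_2 = 18, rank ∂_3 = 0 ⇒ b_2 = 18 − 18 − 0 = 0. So H_2 ≅ 0.

H_0 = Z,  H_1 = Z × Z/2,  H_2 = 0.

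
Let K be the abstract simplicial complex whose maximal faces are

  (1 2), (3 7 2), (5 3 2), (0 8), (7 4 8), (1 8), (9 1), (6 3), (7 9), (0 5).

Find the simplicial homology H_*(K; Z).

Take the total order 0 < 1 < 2 < 3 < 4 < 5 < 6 < 7 < 8 < 9 on the vertex set. Then K (dimension 2) consists of the simplices:

  0-simplices (10): [0], [1], [2], [3], [4], [5], [6], [7], [8], [9]
  1-simplices (15): [0,5], [0,8], [1,2], [1,8], [1,9], [2,3], [2,5], [2,7], [3,5], [3,6], [3,7], [4,7], [4,8], [7,8], [7,9]
  2-simplices (3): [2,3,5], [2,3,7], [4,7,8]

giving chain groups C_0 ≅ Z^10, C_1 ≅ Z^15, C_2 ≅ Z^3.

∂_1: C_1 → C_0 sends each edge [p,q] (with p < q) to q − p.
The 10×15 boundary matrix has rank 9 and Smith normal form diag(1,1,1,1,1,1,1,1,1).

Boundary ∂_2: C_2 → C_1 acts by ∂[p,q,r] = [q,r] − [p,r] + [p,q]. For instance
  ∂[4,7,8] = [7,8] − [4,8] + [4,7],
  ∂[2,3,5] = [3,5] − [2,5] + [2,3].
The resulting 15×3 matrix has rank 3, and its Smith normal form has invariant factors (1,1,1).

Computing H_k = (kernel of ∂_k) / (image of ∂_{k+1}):

  H_0: rank C_0 − rank ∂_1 = 10 − 9 = 1, and the invariant factors of ∂_1 are all 1, so H_0 ≅ Z.
  H_1: rank ker ∂_1 − rank ∂_2 = (15 − 9) − 3 = 3, and the invariant factors of ∂_2 are all 1, so H_1 ≅ Z^3.
  H_2: rank ker ∂_2 − rank ∂_3 = (3 − 3) − 0 = 0, and there is no ∂_3, so H_2 ≅ 0.

H_0 ≅ Z,  H_1 ≅ Z^3,  H_2 = 0.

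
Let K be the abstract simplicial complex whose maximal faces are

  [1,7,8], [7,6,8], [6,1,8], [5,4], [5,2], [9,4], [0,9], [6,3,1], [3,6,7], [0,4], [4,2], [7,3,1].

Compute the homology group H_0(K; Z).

H_0 = Z^2.

K has 10 vertices, 15 edges, 6 triangles.
rank ∂_0 = 0, rank ∂_1 = 8 ⇒ b_0 = 10 − 0 − 8 = 2; all invariant factors of ∂_1 are 1 so no torsion. So H_0 = Z^2.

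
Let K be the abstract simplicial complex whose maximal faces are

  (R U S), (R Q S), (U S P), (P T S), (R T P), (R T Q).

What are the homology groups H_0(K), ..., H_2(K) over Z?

Take the total order P < Q < R < S < T < U on the vertex set. Then K (dimension 2) consists of the simplices:

  0-simplices (6): P, Q, R, S, T, U
  1-simplices (12): PR, PS, PT, PU, QR, QS, QT, RS, RT, RU, ST, SU
  2-simplices (6): PRT, PST, PSU, QRS, QRT, RSU

giving chain groups C_0 ≅ Z^6, C_1 ≅ Z^12, C_2 ≅ Z^6.

The boundary map ∂_1: C_1 → C_0 maps an edge to its endpoints' difference, ∂[p,q] = q − p. For instance
  ∂QT = T − Q.
The resulting 6×12 matrix has rank 5, and its Smith normal form has invariant factors (1,1,1,1,1).

∂_2: C_2 → C_1 sends each 2-simplex [p,q,r] to [q,r] − [p,r] + [p,q]. For instance
  ∂RSU = SU − RU + RS,
  ∂QRT = RT − QT + QR.
This gives a 12×6 integer matrix of rank 6; reducing to Smith normal form yields diagonal entries (1,1,1,1,1,1).

Now H_k = ker ∂_k / im ∂_{k+1}, so:

  H_0: rank C_0 − rank ∂_1 = 6 − 5 = 1, and the invariant factors of ∂_1 are all 1, so H_0 = Z.
  H_1: rank ker ∂_1 − rank ∂_2 = (12 − 5) − 6 = 1, and the invariant factors of ∂_2 are all 1, so H_1 = Z.
  H_2: rank ker ∂_2 − rank ∂_3 = (6 − 6) − 0 = 0, and there is no ∂_3, so H_2 = 0.

(K is a triangulation of the cylinder S^1 x I.)

H_0 ≅ Z,  H_1 ≅ Z,  H_2 = 0.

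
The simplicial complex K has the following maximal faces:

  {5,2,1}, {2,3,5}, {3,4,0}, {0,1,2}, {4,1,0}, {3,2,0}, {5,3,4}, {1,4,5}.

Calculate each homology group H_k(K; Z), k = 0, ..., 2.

K has 6 vertices, 12 edges, 8 triangles.
rank ∂_0 = 0, rank ∂_1 = 5 ⇒ b_0 = 6 − 0 − 5 = 1; all invariant factors of ∂_1 are 1 so no torsion. So H_0 = Z.
rank ∂_1 = 5, rank ∂_2 = 7 ⇒ b_1 = 12 − 5 − 7 = 0; all invariant factors of ∂_2 are 1 so no torsion. So H_1 = 0.
rank ∂_2 = 7, rank ∂_3 = 0 ⇒ b_2 = 8 − 7 − 0 = 1. So H_2 = Z.

H_0 ≅ Z,  H_1 = 0,  H_2 ≅ Z.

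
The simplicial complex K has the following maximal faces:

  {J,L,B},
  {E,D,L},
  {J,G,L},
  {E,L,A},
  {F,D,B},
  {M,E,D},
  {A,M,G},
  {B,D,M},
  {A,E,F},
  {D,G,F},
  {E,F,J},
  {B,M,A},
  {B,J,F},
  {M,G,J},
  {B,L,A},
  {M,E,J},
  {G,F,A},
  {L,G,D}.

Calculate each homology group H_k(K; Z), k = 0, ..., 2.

H_0 = Z,  H_1 = Z^2,  H_2 = Z.

Take the total order A < B < D < E < F < G < J < L < M on the vertex set. Then K (dimension 2) consists of the simplices:

  0-simplices (9): A, B, D, E, F, G, J, L, M
  1-simplices (27): AB, AE, AF, AG, AL, AM, BD, BF, BJ, BL, BM, DE, DF, DG, DL, DM, EF, EJ, EL, EM, FG, FJ, GJ, GL, GM, JL, JM
  2-simplices (18): ABL, ABM, AEF, AEL, AFG, AGM, BDF, BDM, BFJ, BJL, DEL, DEM, DFG, DGL, EFJ, EJM, GJL, GJM

giving chain groups C_0 ≅ Z^9, C_1 ≅ Z^27, C_2 ≅ Z^18.

∂_1: C_1 → C_0 sends each edge [p,q] (with p < q) to q − p.
This gives a 9×27 integer matrix of rank 8; reducing to Smith normal form yields diagonal entries (1,1,1,1,1,1,1,1).

Boundary ∂_2: C_2 → C_1 maps a triangle to the signed sum of its edges. For instance
  ∂ABM = BM − AM + AB,
  ∂DFG = FG − DG + DF.
The 27×18 boundary matrix has rank 17 and Smith normal form diag(1,1,1,1,1,1,1,1,1,1,1,1,1,1,1,1,1).

Reading off H_k = ker ∂_k / im ∂_{k+1}:

  H_0: rank C_0 − rank ∂_1 = 9 − 8 = 1, and the invariant factors of ∂_1 are all 1, so H_0 = Z.
  H_1: rank ker ∂_1 − rank ∂_2 = (27 − 8) − 17 = 2, and the invariant factors of ∂_2 are all 1, so H_1 = Z^2.
  H_2: rank ker ∂_2 − rank ∂_3 = (18 − 17) − 0 = 1, and there is no ∂_3, so H_2 = Z.

(K is a triangulation of the torus T^2.)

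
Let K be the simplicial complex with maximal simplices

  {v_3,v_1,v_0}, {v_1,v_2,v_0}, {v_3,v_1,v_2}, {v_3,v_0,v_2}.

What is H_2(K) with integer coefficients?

H_2 = Z.

We work with the vertex ordering v_0 < v_1 < v_2 < v_3. The simplices of K, each written with vertices in increasing order, are:

  0-simplices (4): [v_0], [v_1], [v_2], [v_3]
  1-simplices (6): [v_0,v_1], [v_0,v_2], [v_0,v_3], [v_1,v_2], [v_1,v_3], [v_2,v_3]
  2-simplices (4): [v_0,v_1,v_2], [v_0,v_1,v_3], [v_0,v_2,v_3], [v_1,v_2,v_3]

giving chain groups C_0 ≅ Z^4, C_1 ≅ Z^6, C_2 ≅ Z^4.

The boundary map ∂_1: C_1 → C_0 sends each edge [p,q] (with p < q) to q − p. For instance
  ∂[v_0,v_2] = [v_2] − [v_0].
The resulting 4×6 matrix has rank 3, and its Smith normal form has invariant factors (1,1,1).

Boundary ∂_2: C_2 → C_1 acts by ∂[p,q,r] = [q,r] − [p,r] + [p,q]. For instance
  ∂[v_1,v_2,v_3] = [v_2,v_3] − [v_1,v_3] + [v_1,v_2],
  ∂[v_0,v_2,v_3] = [v_2,v_3] − [v_0,v_3] + [v_0,v_2].
As a 6×4 matrix over Z this has rank 3, with invariant factors (1,1,1).

Reading off H_k = ker ∂_k / im ∂_{k+1}:

  H_2: rank ker ∂_2 − rank ∂_3 = (4 − 3) − 0 = 1, and there is no ∂_3, so H_2 ≅ Z.

(K is a triangulation of the 2-sphere S^2.)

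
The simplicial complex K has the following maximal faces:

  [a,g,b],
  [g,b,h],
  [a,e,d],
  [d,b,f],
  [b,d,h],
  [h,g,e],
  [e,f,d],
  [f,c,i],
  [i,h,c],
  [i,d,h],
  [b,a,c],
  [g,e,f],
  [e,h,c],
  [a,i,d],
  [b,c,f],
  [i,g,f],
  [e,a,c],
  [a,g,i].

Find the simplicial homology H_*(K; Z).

H_0 ≅ Z,  H_1 ≅ Z^2,  H_2 ≅ Z.

K has 9 vertices, 27 edges, 18 triangles.
rank ∂_0 = 0, rank ∂_1 = 8 ⇒ b_0 = 9 − 0 − 8 = 1; all invariant factors of ∂_1 are 1 so no torsion. So H_0 = Z.
rank ∂_1 = 8, rank ∂_2 = 17 ⇒ b_1 = 27 − 8 − 17 = 2; all invariant factors of ∂_2 are 1 so no torsion. So H_1 = Z^2.
rank ∂_2 = 17, rank ∂_3 = 0 ⇒ b_2 = 18 − 17 − 0 = 1. So H_2 = Z.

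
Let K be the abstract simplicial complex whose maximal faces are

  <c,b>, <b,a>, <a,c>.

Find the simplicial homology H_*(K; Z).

We work with the vertex ordering a < b < c. The simplices of K, each written with vertices in increasing order, are:

  0-simplices (3): a, b, c
  1-simplices (3): ab, ac, bc

giving chain groups C_0 ≅ Z^3, C_1 ≅ Z^3.

The boundary map ∂_1: C_1 → C_0 maps an edge to its endpoints' difference, ∂[p,q] = q − p. For instance
  ∂ac = c − a.
As a 3×3 matrix over Z this has rank 2, with invariant factors (1,1).

Reading off H_k = ker ∂_k / im ∂_{k+1}:

  H_0: rank C_0 − rank ∂_1 = 3 − 2 = 1, and the invariant factors of ∂_1 are all 1, so H_0 = Z.
  H_1: rank ker ∂_1 − rank ∂_2 = (3 − 2) − 0 = 1, and there is no ∂_2, so H_1 = Z.

As a check, the Euler characteristic is 3 − 3 = 0, which agrees with 1 − 1 = 0.
(K is a triangulation of the circle S^1.)

H_0 = Z,  H_1 = Z.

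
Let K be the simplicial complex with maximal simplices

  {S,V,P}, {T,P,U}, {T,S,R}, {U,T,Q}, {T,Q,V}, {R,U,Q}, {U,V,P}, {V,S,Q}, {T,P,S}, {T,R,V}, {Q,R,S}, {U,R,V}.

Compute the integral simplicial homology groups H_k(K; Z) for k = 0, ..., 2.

Fix the vertex order P < Q < R < S < T < U < V and write every simplex with vertices in increasing order. Then dim K = 2 and the simplices of K are:

  0-simplices (7): P, Q, R, S, T, U, V
  1-simplices (18): PS, PT, PU, PV, QR, QS, QT, QU, QV, RS, RT, RU, RV, ST, SV, TU, TV, UV
  2-simplices (12): PST, PSV, PTU, PUV, QRS, QRU, QSV, QTU, QTV, RST, RTV, RUV

Hence C_0 ≅ Z^7, C_1 ≅ Z^18, C_2 ≅ Z^12.

The boundary map ∂_1: C_1 → C_0 is given by ∂[p,q] = [q] − [p]. For instance
  ∂QR = R − Q.
The 7×18 boundary matrix has rank 6 and Smith normal form diag(1,1,1,1,1,1).

Boundary ∂_2: C_2 → C_1 acts by ∂[p,q,r] = [q,r] − [p,r] + [p,q]. For instance
  ∂QTV = TV − QV + QT,
  ∂QTU = TU − QU + QT.
As a 18×12 matrix over Z this has rank 12, with invariant factors (1,1,1,1,1,1,1,1,1,1,1,2).

From H_k ≅ ker(∂_k) / im(∂_{k+1}) we obtain:

  H_0: rank C_0 − rank ∂_1 = 7 − 6 = 1, and the invariant factors of ∂_1 are all 1, so H_0 = Z.
  H_1: rank ker ∂_1 − rank ∂_2 = (18 − 6) − 12 = 0, and ∂_2 has invariant factor 2 > 1, so H_1 = Z/2Z.
  H_2: rank ker ∂_2 − rank ∂_3 = (12 − 12) − 0 = 0, and there is no ∂_3, so H_2 = 0.

H_0 = Z,  H_1 = Z/2Z,  H_2 = 0.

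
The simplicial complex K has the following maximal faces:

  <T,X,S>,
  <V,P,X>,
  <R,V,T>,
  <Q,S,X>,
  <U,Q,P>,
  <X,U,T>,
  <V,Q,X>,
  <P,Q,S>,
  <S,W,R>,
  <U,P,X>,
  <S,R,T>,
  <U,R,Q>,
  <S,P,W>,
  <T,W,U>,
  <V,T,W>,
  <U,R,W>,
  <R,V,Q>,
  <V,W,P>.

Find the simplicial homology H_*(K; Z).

H_0 ≅ Z,  H_1 ≅ Z ⊕ Z/2,  H_2 = 0.

Order the vertices as P < Q < R < S < T < U < V < W < X. Listing each simplex with vertices in this order, K has dimension 2 with simplices:

  0-simplices (9): P, Q, R, S, T, U, V, W, X
  1-simplices (27): PQ, PS, PU, PV, PW, PX, QR, QS, QU, QV, QX, RS, RT, RU, RV, RW, ST, SW, SX, TU, TV, TW, TX, UW, UX, VW, VX
  2-simplices (18): PQS, PQU, PSW, PUX, PVW, PVX, QRU, QRV, QSX, QVX, RST, RSW, RTV, RUW, STX, TUW, TUX, TVW

so the chain groups are C_0 ≅ Z^9, C_1 ≅ Z^27, C_2 ≅ Z^18.

∂_1: C_1 → C_0 maps an edge to its endpoints' difference, ∂[p,q] = q − p. For instance
  ∂VW = W − V.
The 9×27 boundary matrix has rank 8 and Smith normal form diag(1,1,1,1,1,1,1,1).

The boundary map ∂_2: C_2 → C_1 maps a triangle to the signed sum of its edges. For instance
  ∂TUX = UX − TX + TU,
  ∂PVW = VW − PW + PV.
The 27×18 boundary matrix has rank 18 and Smith normal form diag(1,1,1,1,1,1,1,1,1,1,1,1,1,1,1,1,1,2).

Reading off H_k = ker ∂_k / im ∂_{k+1}:

  H_0: rank C_0 − rank ∂_1 = 9 − 8 = 1, and the invariant factors of ∂_1 are all 1, so H_0 ≅ Z.
  H_1: rank ker ∂_1 − rank ∂_2 = (27 − 8) − 18 = 1, and ∂_2 has invariant factor 2 > 1, so H_1 ≅ Z ⊕ Z/2.
  H_2: rank ker ∂_2 − rank ∂_3 = (18 − 18) − 0 = 0, and there is no ∂_3, so H_2 ≅ 0.

As a check, the Euler characteristic is 9 − 27 + 18 = 0, which agrees with 1 − 1 + 0 = 0.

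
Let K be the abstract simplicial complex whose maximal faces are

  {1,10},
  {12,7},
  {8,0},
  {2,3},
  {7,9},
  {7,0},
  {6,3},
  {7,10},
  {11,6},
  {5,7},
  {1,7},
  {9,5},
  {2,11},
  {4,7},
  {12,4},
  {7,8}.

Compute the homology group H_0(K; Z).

K has 13 vertices, 16 edges.
rank ∂_0 = 0, rank ∂_1 = 11 ⇒ b_0 = 13 − 0 − 11 = 2; all invariant factors of ∂_1 are 1 so no torsion. So H_0 ≅ Z^2.

H_0 ≅ Z^2.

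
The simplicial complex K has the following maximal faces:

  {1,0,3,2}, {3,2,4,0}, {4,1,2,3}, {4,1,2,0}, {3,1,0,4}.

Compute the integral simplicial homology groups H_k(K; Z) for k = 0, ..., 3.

H_0 ≅ Z,  H_1 = 0,  H_2 = 0,  H_3 ≅ Z.

We work with the vertex ordering 0 < 1 < 2 < 3 < 4. The simplices of K, each written with vertices in increasing order, are:

  0-simplices (5): [0], [1], [2], [3], [4]
  1-simplices (10): [0,1], [0,2], [0,3], [0,4], [1,2], [1,3], [1,4], [2,3], [2,4], [3,4]
  2-simplices (10): [0,1,2], [0,1,3], [0,1,4], [0,2,3], [0,2,4], [0,3,4], [1,2,3], [1,2,4], [1,3,4], [2,3,4]
  3-simplices (5): [0,1,2,3], [0,1,2,4], [0,1,3,4], [0,2,3,4], [1,2,3,4]

Hence C_0 ≅ Z^5, C_1 ≅ Z^10, C_2 ≅ Z^10, C_3 ≅ Z^5.

∂_1: C_1 → C_0 sends each edge [p,q] (with p < q) to q − p.
The resulting 5×10 matrix has rank 4, and its Smith normal form has invariant factors (1,1,1,1).

∂_2: C_2 → C_1 maps a triangle to the signed sum of its edges. For instance
  ∂[2,3,4] = [3,4] − [2,4] + [2,3],
  ∂[0,2,4] = [2,4] − [0,4] + [0,2].
The resulting 10×10 matrix has rank 6, and its Smith normal form has invariant factors (1,1,1,1,1,1).

Boundary ∂_3: C_3 → C_2 sends each 3-simplex σ to the alternating sum Σ_i (−1)^i (σ with its i-th vertex removed). For instance
  ∂[0,1,3,4] = [1,3,4] − [0,3,4] + [0,1,4] − [0,1,3],
  ∂[0,1,2,4] = [1,2,4] − [0,2,4] + [0,1,4] − [0,1,2].
The resulting 10×5 matrix has rank 4, and its Smith normal form has invariant factors (1,1,1,1).

From H_k ≅ ker(∂_k) / im(∂_{k+1}) we obtain:

  H_0: rank C_0 − rank ∂_1 = 5 − 4 = 1, and the invariant factors of ∂_1 are all 1, so H_0 ≅ Z.
  H_1: rank ker ∂_1 − rank ∂_2 = (10 − 4) − 6 = 0, and the invariant factors of ∂_2 are all 1, so H_1 ≅ 0.
  H_2: rank ker ∂_2 − rank ∂_3 = (10 − 6) − 4 = 0, and the invariant factors of ∂_3 are all 1, so H_2 ≅ 0.
  H_3: rank ker ∂_3 − rank ∂_4 = (5 − 4) − 0 = 1, and there is no ∂_4, so H_3 ≅ Z.

As a check, the Euler characteristic is 5 − 10 + 10 − 5 = 0, which agrees with 1 − 0 + 0 − 1 = 0.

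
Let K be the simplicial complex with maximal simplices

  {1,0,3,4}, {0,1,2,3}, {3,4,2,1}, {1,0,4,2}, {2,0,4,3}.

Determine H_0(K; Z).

H_0 = Z.

Take the total order 0 < 1 < 2 < 3 < 4 on the vertex set. Then K (dimension 3) consists of the simplices:

  0-simplices (5): [0], [1], [2], [3], [4]
  1-simplices (10): [0,1], [0,2], [0,3], [0,4], [1,2], [1,3], [1,4], [2,3], [2,4], [3,4]
  2-simplices (10): [0,1,2], [0,1,3], [0,1,4], [0,2,3], [0,2,4], [0,3,4], [1,2,3], [1,2,4], [1,3,4], [2,3,4]
  3-simplices (5): [0,1,2,3], [0,1,2,4], [0,1,3,4], [0,2,3,4], [1,2,3,4]

Hence C_0 ≅ Z^5, C_1 ≅ Z^10, C_2 ≅ Z^10, C_3 ≅ Z^5.

∂_1: C_1 → C_0 is given by ∂[p,q] = [q] − [p]. For instance
  ∂[0,3] = [3] − [0].
The 5×10 boundary matrix has rank 4 and Smith normal form diag(1,1,1,1).

The boundary map ∂_2: C_2 → C_1 maps a triangle to the signed sum of its edges. For instance
  ∂[0,3,4] = [3,4] − [0,4] + [0,3],
  ∂[1,2,4] = [2,4] − [1,4] + [1,2].
The resulting 10×10 matrix has rank 6, and its Smith normal form has invariant factors (1,1,1,1,1,1).

Boundary ∂_3: C_3 → C_2 sends each 3-simplex σ to the alternating sum Σ_i (−1)^i (σ with its i-th vertex removed). For instance
  ∂[0,2,3,4] = [2,3,4] − [0,3,4] + [0,2,4] − [0,2,3],
  ∂[0,1,2,4] = [1,2,4] − [0,2,4] + [0,1,4] − [0,1,2].
The 10×5 boundary matrix has rank 4 and Smith normal form diag(1,1,1,1).

Reading off H_k = ker ∂_k / im ∂_{k+1}:

  H_0: rank C_0 − rank ∂_1 = 5 − 4 = 1, and the invariant factors of ∂_1 are all 1, so H_0 = Z.

(K is a triangulation of the 3-sphere S^3.)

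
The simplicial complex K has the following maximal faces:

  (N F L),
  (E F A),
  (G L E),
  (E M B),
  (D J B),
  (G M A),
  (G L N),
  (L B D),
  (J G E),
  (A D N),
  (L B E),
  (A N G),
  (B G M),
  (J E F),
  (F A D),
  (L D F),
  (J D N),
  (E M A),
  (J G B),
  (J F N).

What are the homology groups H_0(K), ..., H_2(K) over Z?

Order the vertices as A < B < D < E < F < G < J < L < M < N. Listing each simplex with vertices in this order, K has dimension 2 with simplices:

  0-simplices (10): A, B, D, E, F, G, J, L, M, N
  1-simplices (30): AD, AE, AF, AG, AM, AN, BD, BE, BG, BJ, BL, BM, DF, DJ, DL, DN, EF, EG, EJ, EL, EM, FJ, FL, FN, GJ, GL, GM, GN, JN, LN
  2-simplices (20): ADF, ADN, AEF, AEM, AGM, AGN, BDJ, BDL, BEL, BEM, BGJ, BGM, DFL, DJN, EFJ, EGJ, EGL, FJN, FLN, GLN

so the chain groups are C_0 ≅ Z^10, C_1 ≅ Z^30, C_2 ≅ Z^20.

The boundary map ∂_1: C_1 → C_0 sends each edge [p,q] (with p < q) to q − p. For instance
  ∂DL = L − D.
As a 10×30 matrix over Z this has rank 9, with invariant factors (1,1,1,1,1,1,1,1,1).

∂_2: C_2 → C_1 maps a triangle to the signed sum of its edges. For instance
  ∂FJN = JN − FN + FJ,
  ∂ADN = DN − AN + AD.
The resulting 30×20 matrix has rank 20, and its Smith normal form has invariant factors (1,1,1,1,1,1,1,1,1,1,1,1,1,1,1,1,1,1,1,2).

From H_k ≅ ker(∂_k) / im(∂_{k+1}) we obtain:

  H_0: rank C_0 − rank ∂_1 = 10 − 9 = 1, and the invariant factors of ∂_1 are all 1, so H_0 ≅ Z.
  H_1: rank ker ∂_1 − rank ∂_2 = (30 − 9) − 20 = 1, and ∂_2 has invariant factor 2 > 1, so H_1 ≅ Z ⊕ Z/2Z.
  H_2: rank ker ∂_2 − rank ∂_3 = (20 − 20) − 0 = 0, and there is no ∂_3, so H_2 ≅ 0.

H_0 ≅ Z,  H_1 ≅ Z ⊕ Z/2Z,  H_2 = 0.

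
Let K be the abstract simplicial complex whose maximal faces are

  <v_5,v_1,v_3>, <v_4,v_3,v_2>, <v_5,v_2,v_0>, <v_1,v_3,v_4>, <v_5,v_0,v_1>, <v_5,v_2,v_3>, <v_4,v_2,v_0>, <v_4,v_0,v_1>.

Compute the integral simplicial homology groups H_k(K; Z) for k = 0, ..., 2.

We work with the vertex ordering v_0 < v_1 < v_2 < v_3 < v_4 < v_5. The simplices of K, each written with vertices in increasing order, are:

  0-simplices (6): [v_0], [v_1], [v_2], [v_3], [v_4], [v_5]
  1-simplices (12): [v_0,v_1], [v_0,v_2], [v_0,v_4], [v_0,v_5], [v_1,v_3], [v_1,v_4], [v_1,v_5], [v_2,v_3], [v_2,v_4], [v_2,v_5], [v_3,v_4], [v_3,v_5]
  2-simplices (8): [v_0,v_1,v_4], [v_0,v_1,v_5], [v_0,v_2,v_4], [v_0,v_2,v_5], [v_1,v_3,v_4], [v_1,v_3,v_5], [v_2,v_3,v_4], [v_2,v_3,v_5]

so the chain groups are C_0 ≅ Z^6, C_1 ≅ Z^12, C_2 ≅ Z^8.

The boundary map ∂_1: C_1 → C_0 is given by ∂[p,q] = [q] − [p].
The 6×12 boundary matrix has rank 5 and Smith normal form diag(1,1,1,1,1).

Boundary ∂_2: C_2 → C_1 maps a triangle to the signed sum of its edges. For instance
  ∂[v_1,v_3,v_5] = [v_3,v_5] − [v_1,v_5] + [v_1,v_3],
  ∂[v_0,v_1,v_5] = [v_1,v_5] − [v_0,v_5] + [v_0,v_1].
As a 12×8 matrix over Z this has rank 7, with invariant factors (1,1,1,1,1,1,1).

Reading off H_k = ker ∂_k / im ∂_{k+1}:

  H_0: rank C_0 − rank ∂_1 = 6 − 5 = 1, and the invariant factors of ∂_1 are all 1, so H_0 = Z.
  H_1: rank ker ∂_1 − rank ∂_2 = (12 − 5) − 7 = 0, and the invariant factors of ∂_2 are all 1, so H_1 = 0.
  H_2: rank ker ∂_2 − rank ∂_3 = (8 − 7) − 0 = 1, and there is no ∂_3, so H_2 = Z.

As a check, the Euler characteristic is 6 − 12 + 8 = 2, which agrees with 1 − 0 + 1 = 2.
(K is a triangulation of the 2-sphere S^2.)

H_0 = Z,  H_1 = 0,  H_2 = Z.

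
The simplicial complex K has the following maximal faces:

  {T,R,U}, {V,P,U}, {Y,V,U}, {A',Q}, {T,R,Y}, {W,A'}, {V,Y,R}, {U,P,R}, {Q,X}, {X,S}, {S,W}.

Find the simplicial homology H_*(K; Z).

Take the total order P < Q < R < S < T < U < V < W < X < Y < A' on the vertex set. Then K (dimension 2) consists of the simplices:

  0-simplices (11): [P], [Q], [R], [S], [T], [U], [V], [W], [X], [Y], [A']
  1-simplices (17): [P,R], [P,U], [P,V], [Q,X], [Q,A'], [R,T], [R,U], [R,V], [R,Y], [S,W], [S,X], [T,U], [T,Y], [U,V], [U,Y], [V,Y], [W,A']
  2-simplices (6): [P,R,U], [P,U,V], [R,T,U], [R,T,Y], [R,V,Y], [U,V,Y]

Hence C_0 ≅ Z^11, C_1 ≅ Z^17, C_2 ≅ Z^6.

The boundary map ∂_1: C_1 → C_0 is given by ∂[p,q] = [q] − [p].
This gives a 11×17 integer matrix of rank 9; reducing to Smith normal form yields diagonal entries (1,1,1,1,1,1,1,1,1).

∂_2: C_2 → C_1 sends each 2-simplex [p,q,r] to [q,r] − [p,r] + [p,q]. For instance
  ∂[R,T,Y] = [T,Y] − [R,Y] + [R,T],
  ∂[U,V,Y] = [V,Y] − [U,Y] + [U,V].
This gives a 17×6 integer matrix of rank 6; reducing to Smith normal form yields diagonal entries (1,1,1,1,1,1).

Computing H_k = (kernel of ∂_k) / (image of ∂_{k+1}):

  H_0: rank C_0 − rank ∂_1 = 11 − 9 = 2, and the invariant factors of ∂_1 are all 1, so H_0 ≅ Z^2.
  H_1: rank ker ∂_1 − rank ∂_2 = (17 − 9) − 6 = 2, and the invariant factors of ∂_2 are all 1, so H_1 ≅ Z^2.
  H_2: rank ker ∂_2 − rank ∂_3 = (6 − 6) − 0 = 0, and there is no ∂_3, so H_2 ≅ 0.

As a check, the Euler characteristic is 11 − 17 + 6 = 0, which agrees with 2 − 2 + 0 = 0.
(K is a triangulation of the disjoint union of the cylinder S^1 x I and the circle S^1.)

H_0 ≅ Z^2,  H_1 ≅ Z^2,  H_2 = 0.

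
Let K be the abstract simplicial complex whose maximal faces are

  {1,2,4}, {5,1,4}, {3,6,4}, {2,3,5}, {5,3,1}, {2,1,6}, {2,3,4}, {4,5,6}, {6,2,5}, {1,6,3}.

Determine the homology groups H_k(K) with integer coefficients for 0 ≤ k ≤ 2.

Take the total order 1 < 2 < 3 < 4 < 5 < 6 on the vertex set. Then K (dimension 2) consists of the simplices:

  0-simplices (6): [1], [2], [3], [4], [5], [6]
  1-simplices (15): [1,2], [1,3], [1,4], [1,5], [1,6], [2,3], [2,4], [2,5], [2,6], [3,4], [3,5], [3,6], [4,5], [4,6], [5,6]
  2-simplices (10): [1,2,4], [1,2,6], [1,3,5], [1,3,6], [1,4,5], [2,3,4], [2,3,5], [2,5,6], [3,4,6], [4,5,6]

Hence C_0 ≅ Z^6, C_1 ≅ Z^15, C_2 ≅ Z^10.

The boundary map ∂_1: C_1 → C_0 maps an edge to its endpoints' difference, ∂[p,q] = q − p. For instance
  ∂[2,4] = [4] − [2].
As a 6×15 matrix over Z this has rank 5, with invariant factors (1,1,1,1,1).

∂_2: C_2 → C_1 acts by ∂[p,q,r] = [q,r] − [p,r] + [p,q]. For instance
  ∂[1,4,5] = [4,5] − [1,5] + [1,4],
  ∂[2,3,5] = [3,5] − [2,5] + [2,3].
The 15×10 boundary matrix has rank 10 and Smith normal form diag(1,1,1,1,1,1,1,1,1,2).

Now H_k = ker ∂_k / im ∂_{k+1}, so:

  H_0: rank C_0 − rank ∂_1 = 6 − 5 = 1, and the invariant factors of ∂_1 are all 1, so H_0 ≅ Z.
  H_1: rank ker ∂_1 − rank ∂_2 = (15 − 5) − 10 = 0, and ∂_2 has invariant factor 2 > 1, so H_1 ≅ Z_2.
  H_2: rank ker ∂_2 − rank ∂_3 = (10 − 10) − 0 = 0, and there is no ∂_3, so H_2 ≅ 0.

As a check, the Euler characteristic is 6 − 15 + 10 = 1, which agrees with 1 − 0 + 0 = 1.
(K is a triangulation of the real projective plane RP^2.)

H_0 = Z,  H_1 = Z_2,  H_2 = 0.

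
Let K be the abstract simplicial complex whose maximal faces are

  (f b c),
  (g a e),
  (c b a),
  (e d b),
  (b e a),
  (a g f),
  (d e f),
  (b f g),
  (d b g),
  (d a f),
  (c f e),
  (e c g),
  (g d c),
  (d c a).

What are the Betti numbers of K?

b_0 = 1, b_1 = 2, b_2 = 1.

Fix the vertex order a < b < c < d < e < f < g and write every simplex with vertices in increasing order. Then dim K = 2 and the simplices of K are:

  0-simplices (7): a, b, c, d, e, f, g
  1-simplices (21): ab, ac, ad, ae, af, ag, bc, bd, be, bf, bg, cd, ce, cf, cg, de, df, dg, ef, eg, fg
  2-simplices (14): abc, abe, acd, adf, aeg, afg, bcf, bde, bdg, bfg, cdg, cef, ceg, def

Hence C_0 ≅ Z^7, C_1 ≅ Z^21, C_2 ≅ Z^14.

∂_1: C_1 → C_0 is given by ∂[p,q] = [q] − [p]. For instance
  ∂bc = c − b.
The resulting 7×21 matrix has rank 6, and its Smith normal form has invariant factors (1,1,1,1,1,1).

The boundary map ∂_2: C_2 → C_1 maps a triangle to the signed sum of its edges. For instance
  ∂abc = bc − ac + ab,
  ∂cef = ef − cf + ce.
As a 21×14 matrix over Z this has rank 13, with invariant factors (1,1,1,1,1,1,1,1,1,1,1,1,1).

Computing H_k = (kernel of ∂_k) / (image of ∂_{k+1}):

  H_0: rank C_0 − rank ∂_1 = 7 − 6 = 1, and the invariant factors of ∂_1 are all 1, so H_0 ≅ Z.
  H_1: rank ker ∂_1 − rank ∂_2 = (21 − 6) − 13 = 2, and the invariant factors of ∂_2 are all 1, so H_1 ≅ Z^2.
  H_2: rank ker ∂_2 − rank ∂_3 = (14 − 13) − 0 = 1, and there is no ∂_3, so H_2 ≅ Z.

(K is a triangulation of the torus T^2.)

Hence the Betti numbers are b_0 = 1, b_1 = 2, b_2 = 1.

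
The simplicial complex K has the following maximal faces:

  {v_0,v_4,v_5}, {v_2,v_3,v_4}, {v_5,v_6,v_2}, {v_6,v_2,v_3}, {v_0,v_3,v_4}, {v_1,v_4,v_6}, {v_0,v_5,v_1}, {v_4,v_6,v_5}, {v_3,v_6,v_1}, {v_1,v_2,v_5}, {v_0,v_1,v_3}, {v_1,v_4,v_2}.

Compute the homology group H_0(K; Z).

Order the vertices as v_0 < v_1 < v_2 < v_3 < v_4 < v_5 < v_6. Listing each simplex with vertices in this order, K has dimension 2 with simplices:

  0-simplices (7): [v_0], [v_1], [v_2], [v_3], [v_4], [v_5], [v_6]
  1-simplices (18): (18 of them)
  2-simplices (12): (12 of them)

giving chain groups C_0 ≅ Z^7, C_1 ≅ Z^18, C_2 ≅ Z^12.

The boundary map ∂_1: C_1 → C_0 sends each edge [p,q] (with p < q) to q − p. For instance
  ∂[v_2,v_3] = [v_3] − [v_2].
As a 7×18 matrix over Z this has rank 6, with invariant factors (1,1,1,1,1,1).

∂_2: C_2 → C_1 sends each 2-simplex [p,q,r] to [q,r] − [p,r] + [p,q]. For instance
  ∂[v_0,v_4,v_5] = [v_4,v_5] − [v_0,v_5] + [v_0,v_4],
  ∂[v_2,v_3,v_6] = [v_3,v_6] − [v_2,v_6] + [v_2,v_3].
As a 18×12 matrix over Z this has rank 12, with invariant factors (1,1,1,1,1,1,1,1,1,1,1,2).

From H_k ≅ ker(∂_k) / im(∂_{k+1}) we obtain:

  H_0: rank C_0 − rank ∂_1 = 7 − 6 = 1, and the invariant factors of ∂_1 are all 1, so H_0 = Z.

H_0 = Z.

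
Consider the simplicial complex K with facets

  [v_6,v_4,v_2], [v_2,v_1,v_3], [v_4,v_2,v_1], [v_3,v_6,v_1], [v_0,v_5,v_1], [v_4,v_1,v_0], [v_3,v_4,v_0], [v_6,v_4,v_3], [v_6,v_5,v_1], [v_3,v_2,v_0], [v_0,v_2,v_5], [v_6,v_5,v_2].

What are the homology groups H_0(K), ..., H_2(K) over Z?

Take the total order v_0 < v_1 < v_2 < v_3 < v_4 < v_5 < v_6 on the vertex set. Then K (dimension 2) consists of the simplices:

  0-simplices (7): [v_0], [v_1], [v_2], [v_3], [v_4], [v_5], [v_6]
  1-simplices (18): (18 of them)
  2-simplices (12): (12 of them)

so the chain groups are C_0 ≅ Z^7, C_1 ≅ Z^18, C_2 ≅ Z^12.

Boundary ∂_1: C_1 → C_0 sends each edge [p,q] (with p < q) to q − p. For instance
  ∂[v_1,v_2] = [v_2] − [v_1].
The resulting 7×18 matrix has rank 6, and its Smith normal form has invariant factors (1,1,1,1,1,1).

The boundary map ∂_2: C_2 → C_1 acts by ∂[p,q,r] = [q,r] − [p,r] + [p,q]. For instance
  ∂[v_1,v_2,v_3] = [v_2,v_3] − [v_1,v_3] + [v_1,v_2],
  ∂[v_0,v_3,v_4] = [v_3,v_4] − [v_0,v_4] + [v_0,v_3].
The resulting 18×12 matrix has rank 12, and its Smith normal form has invariant factors (1,1,1,1,1,1,1,1,1,1,1,2).

From H_k ≅ ker(∂_k) / im(∂_{k+1}) we obtain:

  H_0: rank C_0 − rank ∂_1 = 7 − 6 = 1, and the invariant factors of ∂_1 are all 1, so H_0 = Z.
  H_1: rank ker ∂_1 − rank ∂_2 = (18 − 6) − 12 = 0, and ∂_2 has invariant factor 2 > 1, so H_1 = Z/2.
  H_2: rank ker ∂_2 − rank ∂_3 = (12 − 12) − 0 = 0, and there is no ∂_3, so H_2 = 0.

H_0 = Z,  H_1 = Z/2,  H_2 = 0.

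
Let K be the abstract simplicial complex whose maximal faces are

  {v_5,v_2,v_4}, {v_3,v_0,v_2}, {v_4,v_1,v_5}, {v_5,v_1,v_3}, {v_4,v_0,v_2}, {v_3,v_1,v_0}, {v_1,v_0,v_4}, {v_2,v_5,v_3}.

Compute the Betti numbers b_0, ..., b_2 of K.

b_0 = 1, b_1 = 0, b_2 = 1.

Fix the vertex order v_0 < v_1 < v_2 < v_3 < v_4 < v_5 and write every simplex with vertices in increasing order. Then dim K = 2 and the simplices of K are:

  0-simplices (6): [v_0], [v_1], [v_2], [v_3], [v_4], [v_5]
  1-simplices (12): [v_0,v_1], [v_0,v_2], [v_0,v_3], [v_0,v_4], [v_1,v_3], [v_1,v_4], [v_1,v_5], [v_2,v_3], [v_2,v_4], [v_2,v_5], [v_3,v_5], [v_4,v_5]
  2-simplices (8): [v_0,v_1,v_3], [v_0,v_1,v_4], [v_0,v_2,v_3], [v_0,v_2,v_4], [v_1,v_3,v_5], [v_1,v_4,v_5], [v_2,v_3,v_5], [v_2,v_4,v_5]

Hence C_0 ≅ Z^6, C_1 ≅ Z^12, C_2 ≅ Z^8.

The boundary map ∂_1: C_1 → C_0 is given by ∂[p,q] = [q] − [p]. For instance
  ∂[v_2,v_5] = [v_5] − [v_2].
The 6×12 boundary matrix has rank 5 and Smith normal form diag(1,1,1,1,1).

The boundary map ∂_2: C_2 → C_1 maps a triangle to the signed sum of its edges. For instance
  ∂[v_0,v_2,v_3] = [v_2,v_3] − [v_0,v_3] + [v_0,v_2],
  ∂[v_0,v_1,v_3] = [v_1,v_3] − [v_0,v_3] + [v_0,v_1].
This gives a 12×8 integer matrix of rank 7; reducing to Smith normal form yields diagonal entries (1,1,1,1,1,1,1).

Reading off H_k = ker ∂_k / im ∂_{k+1}:

  H_0: rank C_0 − rank ∂_1 = 6 − 5 = 1, and the invariant factors of ∂_1 are all 1, so H_0 ≅ Z.
  H_1: rank ker ∂_1 − rank ∂_2 = (12 − 5) − 7 = 0, and the invariant factors of ∂_2 are all 1, so H_1 ≅ 0.
  H_2: rank ker ∂_2 − rank ∂_3 = (8 − 7) − 0 = 1, and there is no ∂_3, so H_2 ≅ Z.

As a check, the Euler characteristic is 6 − 12 + 8 = 2, which agrees with 1 − 0 + 1 = 2.

Hence the Betti numbers are b_0 = 1, b_1 = 0, b_2 = 1.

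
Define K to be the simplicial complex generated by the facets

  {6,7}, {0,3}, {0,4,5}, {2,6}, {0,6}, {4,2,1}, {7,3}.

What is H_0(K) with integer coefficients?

H_0 = Z.

Take the total order 0 < 1 < 2 < 3 < 4 < 5 < 6 < 7 on the vertex set. Then K (dimension 2) consists of the simplices:

  0-simplices (8): [0], [1], [2], [3], [4], [5], [6], [7]
  1-simplices (11): [0,3], [0,4], [0,5], [0,6], [1,2], [1,4], [2,4], [2,6], [3,7], [4,5], [6,7]
  2-simplices (2): [0,4,5], [1,2,4]

so the chain groups are C_0 ≅ Z^8, C_1 ≅ Z^11, C_2 ≅ Z^2.

The boundary map ∂_1: C_1 → C_0 sends each edge [p,q] (with p < q) to q − p.
This gives a 8×11 integer matrix of rank 7; reducing to Smith normal form yields diagonal entries (1,1,1,1,1,1,1).

∂_2: C_2 → C_1 sends each 2-simplex [p,q,r] to [q,r] − [p,r] + [p,q]. For instance
  ∂[0,4,5] = [4,5] − [0,5] + [0,4],
  ∂[1,2,4] = [2,4] − [1,4] + [1,2].
As a 11×2 matrix over Z this has rank 2, with invariant factors (1,1).

Now H_k = ker ∂_k / im ∂_{k+1}, so:

  H_0: rank C_0 − rank ∂_1 = 8 − 7 = 1, and the invariant factors of ∂_1 are all 1, so H_0 ≅ Z.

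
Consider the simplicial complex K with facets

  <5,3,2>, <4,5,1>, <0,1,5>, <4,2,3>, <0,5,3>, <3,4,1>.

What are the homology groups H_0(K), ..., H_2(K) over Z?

H_0 ≅ Z,  H_1 ≅ Z,  H_2 = 0.

Take the total order 0 < 1 < 2 < 3 < 4 < 5 on the vertex set. Then K (dimension 2) consists of the simplices:

  0-simplices (6): [0], [1], [2], [3], [4], [5]
  1-simplices (12): [0,1], [0,3], [0,5], [1,3], [1,4], [1,5], [2,3], [2,4], [2,5], [3,4], [3,5], [4,5]
  2-simplices (6): [0,1,5], [0,3,5], [1,3,4], [1,4,5], [2,3,4], [2,3,5]

so the chain groups are C_0 ≅ Z^6, C_1 ≅ Z^12, C_2 ≅ Z^6.

∂_1: C_1 → C_0 sends each edge [p,q] (with p < q) to q − p.
This gives a 6×12 integer matrix of rank 5; reducing to Smith normal form yields diagonal entries (1,1,1,1,1).

Boundary ∂_2: C_2 → C_1 sends each 2-simplex [p,q,r] to [q,r] − [p,r] + [p,q]. For instance
  ∂[1,4,5] = [4,5] − [1,5] + [1,4],
  ∂[1,3,4] = [3,4] − [1,4] + [1,3].
This gives a 12×6 integer matrix of rank 6; reducing to Smith normal form yields diagonal entries (1,1,1,1,1,1).

From H_k ≅ ker(∂_k) / im(∂_{k+1}) we obtain:

  H_0: rank C_0 − rank ∂_1 = 6 − 5 = 1, and the invariant factors of ∂_1 are all 1, so H_0 ≅ Z.
  H_1: rank ker ∂_1 − rank ∂_2 = (12 − 5) − 6 = 1, and the invariant factors of ∂_2 are all 1, so H_1 ≅ Z.
  H_2: rank ker ∂_2 − rank ∂_3 = (6 − 6) − 0 = 0, and there is no ∂_3, so H_2 ≅ 0.

As a check, the Euler characteristic is 6 − 12 + 6 = 0, which agrees with 1 − 1 + 0 = 0.
(K is a triangulation of the cylinder S^1 x I.)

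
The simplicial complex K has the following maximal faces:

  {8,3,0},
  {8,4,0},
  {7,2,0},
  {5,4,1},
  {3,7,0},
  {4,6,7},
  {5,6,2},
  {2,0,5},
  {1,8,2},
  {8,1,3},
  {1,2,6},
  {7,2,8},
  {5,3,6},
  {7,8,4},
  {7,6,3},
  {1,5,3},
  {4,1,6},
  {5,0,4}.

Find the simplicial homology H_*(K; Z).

H_0 = Z,  H_1 = Z × Z/2,  H_2 = 0.

Take the total order 0 < 1 < 2 < 3 < 4 < 5 < 6 < 7 < 8 on the vertex set. Then K (dimension 2) consists of the simplices:

  0-simplices (9): [0], [1], [2], [3], [4], [5], [6], [7], [8]
  1-simplices (27): (27 of them)
  2-simplices (18): [0,2,5], [0,2,7], [0,3,7], [0,3,8], [0,4,5], [0,4,8], [1,2,6], [1,2,8], [1,3,5], [1,3,8], [1,4,5], [1,4,6], [2,5,6], [2,7,8], [3,5,6], [3,6,7], [4,6,7], [4,7,8]

giving chain groups C_0 ≅ Z^9, C_1 ≅ Z^27, C_2 ≅ Z^18.

Boundary ∂_1: C_1 → C_0 is given by ∂[p,q] = [q] − [p].
The resulting 9×27 matrix has rank 8, and its Smith normal form has invariant factors (1,1,1,1,1,1,1,1).

The boundary map ∂_2: C_2 → C_1 acts by ∂[p,q,r] = [q,r] − [p,r] + [p,q]. For instance
  ∂[3,6,7] = [6,7] − [3,7] + [3,6],
  ∂[0,3,7] = [3,7] − [0,7] + [0,3].
The resulting 27×18 matrix has rank 18, and its Smith normal form has invariant factors (1,1,1,1,1,1,1,1,1,1,1,1,1,1,1,1,1,2).

Now H_k = ker ∂_k / im ∂_{k+1}, so:

  H_0: rank C_0 − rank ∂_1 = 9 − 8 = 1, and the invariant factors of ∂_1 are all 1, so H_0 = Z.
  H_1: rank ker ∂_1 − rank ∂_2 = (27 − 8) − 18 = 1, and ∂_2 has invariant factor 2 > 1, so H_1 = Z × Z/2.
  H_2: rank ker ∂_2 − rank ∂_3 = (18 − 18) − 0 = 0, and there is no ∂_3, so H_2 = 0.

As a check, the Euler characteristic is 9 − 27 + 18 = 0, which agrees with 1 − 1 + 0 = 0.
(K is a triangulation of the Klein bottle.)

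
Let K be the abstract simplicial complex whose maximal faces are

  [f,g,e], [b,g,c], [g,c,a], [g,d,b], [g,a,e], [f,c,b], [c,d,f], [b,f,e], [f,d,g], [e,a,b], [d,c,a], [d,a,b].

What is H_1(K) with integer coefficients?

Take the total order a < b < c < d < e < f < g on the vertex set. Then K (dimension 2) consists of the simplices:

  0-simplices (7): a, b, c, d, e, f, g
  1-simplices (18): ab, ac, ad, ae, ag, bc, bd, be, bf, bg, cd, cf, cg, df, dg, ef, eg, fg
  2-simplices (12): abd, abe, acd, acg, aeg, bcf, bcg, bdg, bef, cdf, dfg, efg

giving chain groups C_0 ≅ Z^7, C_1 ≅ Z^18, C_2 ≅ Z^12.

The boundary map ∂_1: C_1 → C_0 sends each edge [p,q] (with p < q) to q − p.
As a 7×18 matrix over Z this has rank 6, with invariant factors (1,1,1,1,1,1).

The boundary map ∂_2: C_2 → C_1 acts by ∂[p,q,r] = [q,r] − [p,r] + [p,q]. For instance
  ∂cdf = df − cf + cd,
  ∂bcf = cf − bf + bc.
As a 18×12 matrix over Z this has rank 12, with invariant factors (1,1,1,1,1,1,1,1,1,1,1,2).

Now H_k = ker ∂_k / im ∂_{k+1}, so:

  H_1: rank ker ∂_1 − rank ∂_2 = (18 − 6) − 12 = 0, and ∂_2 has invariant factor 2 > 1, so H_1 ≅ Z/2.

H_1 ≅ Z/2.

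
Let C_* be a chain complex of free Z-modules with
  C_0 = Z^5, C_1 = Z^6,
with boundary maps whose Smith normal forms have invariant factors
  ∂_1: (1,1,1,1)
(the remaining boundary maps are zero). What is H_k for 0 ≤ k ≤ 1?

H_0: b_0 = 5 − 0 − 4 = 1; torsion from ∂_1 factors > 1: none. So H_0 = Z.
H_1: b_1 = 6 − 4 − 0 = 2; torsion from ∂_2 factors > 1: none. So H_1 = Z^2.

H_0 = Z,  H_1 = Z^2.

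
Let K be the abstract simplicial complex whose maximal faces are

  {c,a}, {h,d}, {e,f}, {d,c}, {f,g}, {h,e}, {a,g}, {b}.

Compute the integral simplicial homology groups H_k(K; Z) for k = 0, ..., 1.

H_0 ≅ Z^2,  H_1 ≅ Z.

Take the total order a < b < c < d < e < f < g < h on the vertex set. Then K (dimension 1) consists of the simplices:

  0-simplices (8): a, b, c, d, e, f, g, h
  1-simplices (7): ac, ag, cd, dh, ef, eh, fg

giving chain groups C_0 ≅ Z^8, C_1 ≅ Z^7.

Boundary ∂_1: C_1 → C_0 is given by ∂[p,q] = [q] − [p]. For instance
  ∂eh = h − e.
The resulting 8×7 matrix has rank 6, and its Smith normal form has invariant factors (1,1,1,1,1,1).

Computing H_k = (kernel of ∂_k) / (image of ∂_{k+1}):

  H_0: rank C_0 − rank ∂_1 = 8 − 6 = 2, and the invariant factors of ∂_1 are all 1, so H_0 ≅ Z^2.
  H_1: rank ker ∂_1 − rank ∂_2 = (7 − 6) − 0 = 1, and there is no ∂_2, so H_1 ≅ Z.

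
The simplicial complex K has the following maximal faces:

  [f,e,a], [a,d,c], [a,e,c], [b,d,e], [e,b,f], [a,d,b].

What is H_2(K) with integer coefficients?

Fix the vertex order a < b < c < d < e < f and write every simplex with vertices in increasing order. Then dim K = 2 and the simplices of K are:

  0-simplices (6): a, b, c, d, e, f
  1-simplices (12): ab, ac, ad, ae, af, bd, be, bf, cd, ce, de, ef
  2-simplices (6): abd, acd, ace, aef, bde, bef

Hence C_0 ≅ Z^6, C_1 ≅ Z^12, C_2 ≅ Z^6.

The boundary map ∂_1: C_1 → C_0 sends each edge [p,q] (with p < q) to q − p.
As a 6×12 matrix over Z this has rank 5, with invariant factors (1,1,1,1,1).

The boundary map ∂_2: C_2 → C_1 sends each 2-simplex [p,q,r] to [q,r] − [p,r] + [p,q]. For instance
  ∂bef = ef − bf + be,
  ∂acd = cd − ad + ac.
This gives a 12×6 integer matrix of rank 6; reducing to Smith normal form yields diagonal entries (1,1,1,1,1,1).

Now H_k = ker ∂_k / im ∂_{k+1}, so:

  H_2: rank ker ∂_2 − rank ∂_3 = (6 − 6) − 0 = 0, and there is no ∂_3, so H_2 ≅ 0.

(K is a triangulation of the cylinder S^1 x I.)

H_2 ≅ 0.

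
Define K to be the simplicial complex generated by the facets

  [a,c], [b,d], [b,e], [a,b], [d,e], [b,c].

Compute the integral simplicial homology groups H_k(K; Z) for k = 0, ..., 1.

Order the vertices as a < b < c < d < e. Listing each simplex with vertices in this order, K has dimension 1 with simplices:

  0-simplices (5): a, b, c, d, e
  1-simplices (6): ab, ac, bc, bd, be, de

giving chain groups C_0 ≅ Z^5, C_1 ≅ Z^6.

∂_1: C_1 → C_0 maps an edge to its endpoints' difference, ∂[p,q] = q − p.
As a 5×6 matrix over Z this has rank 4, with invariant factors (1,1,1,1).

From H_k ≅ ker(∂_k) / im(∂_{k+1}) we obtain:

  H_0: rank C_0 − rank ∂_1 = 5 − 4 = 1, and the invariant factors of ∂_1 are all 1, so H_0 = Z.
  H_1: rank ker ∂_1 − rank ∂_2 = (6 − 4) − 0 = 2, and there is no ∂_2, so H_1 = Z^2.

H_0 = Z,  H_1 = Z^2.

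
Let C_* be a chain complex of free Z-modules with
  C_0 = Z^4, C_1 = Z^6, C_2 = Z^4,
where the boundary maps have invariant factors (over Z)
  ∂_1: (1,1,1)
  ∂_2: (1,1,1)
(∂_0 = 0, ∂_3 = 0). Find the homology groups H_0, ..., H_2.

H_0 = Z,  H_1 = 0,  H_2 = Z.

H_0: b_0 = 4 − 0 − 3 = 1; torsion from ∂_1 factors > 1: none. So H_0 = Z.
H_1: b_1 = 6 − 3 − 3 = 0; torsion from ∂_2 factors > 1: none. So H_1 = 0.
H_2: b_2 = 4 − 3 − 0 = 1; torsion from ∂_3 factors > 1: none. So H_2 = Z.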